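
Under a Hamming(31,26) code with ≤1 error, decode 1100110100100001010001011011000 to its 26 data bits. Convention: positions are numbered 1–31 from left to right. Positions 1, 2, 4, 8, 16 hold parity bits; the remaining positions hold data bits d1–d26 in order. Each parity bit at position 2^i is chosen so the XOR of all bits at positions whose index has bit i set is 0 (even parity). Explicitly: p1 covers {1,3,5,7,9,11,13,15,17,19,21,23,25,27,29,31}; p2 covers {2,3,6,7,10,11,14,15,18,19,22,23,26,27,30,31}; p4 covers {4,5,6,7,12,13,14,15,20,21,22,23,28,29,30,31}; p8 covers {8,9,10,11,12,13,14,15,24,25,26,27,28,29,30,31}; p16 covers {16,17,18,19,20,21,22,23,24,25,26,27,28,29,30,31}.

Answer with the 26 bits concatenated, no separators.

01100010000110001011011000

s1 (pos 1,3,5,7,9,11,13,15,17,19,21,23,25,27,29,31): 1⊕0⊕1⊕0⊕0⊕1⊕0⊕0⊕0⊕0⊕0⊕0⊕1⊕1⊕0⊕0 = 1
s2 (pos 2,3,6,7,10,11,14,15,18,19,22,23,26,27,30,31): 1⊕0⊕1⊕0⊕0⊕1⊕0⊕0⊕1⊕0⊕1⊕0⊕0⊕1⊕0⊕0 = 0
s4 (pos 4,5,6,7,12,13,14,15,20,21,22,23,28,29,30,31): 0⊕1⊕1⊕0⊕0⊕0⊕0⊕0⊕0⊕0⊕1⊕0⊕1⊕0⊕0⊕0 = 0
s8 (pos 8,9,10,11,12,13,14,15,24,25,26,27,28,29,30,31): 1⊕0⊕0⊕1⊕0⊕0⊕0⊕0⊕1⊕1⊕0⊕1⊕1⊕0⊕0⊕0 = 0
s16 (pos 16,17,18,19,20,21,22,23,24,25,26,27,28,29,30,31): 1⊕0⊕1⊕0⊕0⊕0⊕1⊕0⊕1⊕1⊕0⊕1⊕1⊕0⊕0⊕0 = 1
Syndrome s16…s1 = 10001 → error at position 17.
Flip position 17: 1100110100100001010001011011000 → 1100110100100001110001011011000
Read data bits from positions 3,5,6,7,9,10,11,12,13,14,15,17,18,19,20,21,22,23,24,25,26,27,28,29,30,31: 01100010000110001011011000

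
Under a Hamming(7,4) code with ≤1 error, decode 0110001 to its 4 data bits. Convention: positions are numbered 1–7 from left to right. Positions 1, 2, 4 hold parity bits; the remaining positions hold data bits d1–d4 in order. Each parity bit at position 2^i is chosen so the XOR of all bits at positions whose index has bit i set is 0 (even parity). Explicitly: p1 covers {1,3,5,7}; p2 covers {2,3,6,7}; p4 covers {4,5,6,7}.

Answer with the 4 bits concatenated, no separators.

s1 (pos 1,3,5,7): 0⊕1⊕0⊕1 = 0
s2 (pos 2,3,6,7): 1⊕1⊕0⊕1 = 1
s4 (pos 4,5,6,7): 0⊕0⊕0⊕1 = 1
Syndrome s4…s1 = 110 → error at position 6.
Flip position 6: 0110001 → 0110011
Read data bits from positions 3,5,6,7: 1011

1011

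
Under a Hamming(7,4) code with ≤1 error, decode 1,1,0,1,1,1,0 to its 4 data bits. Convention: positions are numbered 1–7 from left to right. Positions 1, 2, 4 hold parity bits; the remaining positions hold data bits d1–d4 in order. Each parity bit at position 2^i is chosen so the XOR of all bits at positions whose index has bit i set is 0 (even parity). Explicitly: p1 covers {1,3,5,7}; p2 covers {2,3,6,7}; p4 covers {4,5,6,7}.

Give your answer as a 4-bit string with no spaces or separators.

0110

s1 (pos 1,3,5,7): 1⊕0⊕1⊕0 = 0
s2 (pos 2,3,6,7): 1⊕0⊕1⊕0 = 0
s4 (pos 4,5,6,7): 1⊕1⊕1⊕0 = 1
Syndrome s4…s1 = 100 → error at position 4.
Flip position 4: 1101110 → 1100110
Read data bits from positions 3,5,6,7: 0110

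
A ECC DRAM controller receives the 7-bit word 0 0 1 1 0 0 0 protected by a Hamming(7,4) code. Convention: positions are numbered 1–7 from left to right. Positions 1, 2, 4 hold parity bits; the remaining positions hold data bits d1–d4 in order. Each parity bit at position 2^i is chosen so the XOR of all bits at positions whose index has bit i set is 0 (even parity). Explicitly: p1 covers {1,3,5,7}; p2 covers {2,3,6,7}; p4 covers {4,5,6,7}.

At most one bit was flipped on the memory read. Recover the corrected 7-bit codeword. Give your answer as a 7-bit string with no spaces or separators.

0011001

s1 (pos 1,3,5,7): 0⊕1⊕0⊕0 = 1
s2 (pos 2,3,6,7): 0⊕1⊕0⊕0 = 1
s4 (pos 4,5,6,7): 1⊕0⊕0⊕0 = 1
Syndrome s4…s1 = 111 → error at position 7.
Flip position 7: 0011000 → 0011001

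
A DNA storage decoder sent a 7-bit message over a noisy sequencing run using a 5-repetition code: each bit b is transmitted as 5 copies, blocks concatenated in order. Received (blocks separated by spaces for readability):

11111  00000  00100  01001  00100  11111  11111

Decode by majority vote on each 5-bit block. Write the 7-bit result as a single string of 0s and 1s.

Block 1 (11111): 5 ones → 1
Block 2 (00000): 0 ones → 0
Block 3 (00100): 1 one → 0
Block 4 (01001): 2 ones → 0
Block 5 (00100): 1 one → 0
Block 6 (11111): 5 ones → 1
Block 7 (11111): 5 ones → 1

1000011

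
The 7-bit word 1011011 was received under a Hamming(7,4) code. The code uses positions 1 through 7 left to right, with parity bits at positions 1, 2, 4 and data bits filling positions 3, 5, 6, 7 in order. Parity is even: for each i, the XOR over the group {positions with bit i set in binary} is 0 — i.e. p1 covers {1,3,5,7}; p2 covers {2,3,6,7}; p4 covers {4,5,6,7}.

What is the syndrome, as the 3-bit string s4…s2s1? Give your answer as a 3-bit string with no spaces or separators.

111

s1 (pos 1,3,5,7): 1⊕1⊕0⊕1 = 1
s2 (pos 2,3,6,7): 0⊕1⊕1⊕1 = 1
s4 (pos 4,5,6,7): 1⊕0⊕1⊕1 = 1
Syndrome s4…s1 = 111 → error at position 7.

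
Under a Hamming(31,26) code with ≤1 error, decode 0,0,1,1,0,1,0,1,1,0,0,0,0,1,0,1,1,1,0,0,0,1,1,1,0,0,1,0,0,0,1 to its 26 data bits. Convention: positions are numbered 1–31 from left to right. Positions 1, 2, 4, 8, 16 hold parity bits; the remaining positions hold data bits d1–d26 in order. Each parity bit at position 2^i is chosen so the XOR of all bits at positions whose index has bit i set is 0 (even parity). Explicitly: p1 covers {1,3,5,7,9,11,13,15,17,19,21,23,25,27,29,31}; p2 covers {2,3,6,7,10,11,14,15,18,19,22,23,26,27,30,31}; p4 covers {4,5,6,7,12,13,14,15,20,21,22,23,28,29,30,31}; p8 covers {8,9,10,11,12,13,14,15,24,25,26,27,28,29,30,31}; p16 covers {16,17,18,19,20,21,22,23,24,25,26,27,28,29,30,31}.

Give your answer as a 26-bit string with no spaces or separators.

10101000010110001110010001

s1 (pos 1,3,5,7,9,11,13,15,17,19,21,23,25,27,29,31): 0⊕1⊕0⊕0⊕1⊕0⊕0⊕0⊕1⊕0⊕0⊕1⊕0⊕1⊕0⊕1 = 0
s2 (pos 2,3,6,7,10,11,14,15,18,19,22,23,26,27,30,31): 0⊕1⊕1⊕0⊕0⊕0⊕1⊕0⊕1⊕0⊕1⊕1⊕0⊕1⊕0⊕1 = 0
s4 (pos 4,5,6,7,12,13,14,15,20,21,22,23,28,29,30,31): 1⊕0⊕1⊕0⊕0⊕0⊕1⊕0⊕0⊕0⊕1⊕1⊕0⊕0⊕0⊕1 = 0
s8 (pos 8,9,10,11,12,13,14,15,24,25,26,27,28,29,30,31): 1⊕1⊕0⊕0⊕0⊕0⊕1⊕0⊕1⊕0⊕0⊕1⊕0⊕0⊕0⊕1 = 0
s16 (pos 16,17,18,19,20,21,22,23,24,25,26,27,28,29,30,31): 1⊕1⊕1⊕0⊕0⊕0⊕1⊕1⊕1⊕0⊕0⊕1⊕0⊕0⊕0⊕1 = 0
Syndrome s16…s1 = 00000 → no error.
Read data bits from positions 3,5,6,7,9,10,11,12,13,14,15,17,18,19,20,21,22,23,24,25,26,27,28,29,30,31: 10101000010110001110010001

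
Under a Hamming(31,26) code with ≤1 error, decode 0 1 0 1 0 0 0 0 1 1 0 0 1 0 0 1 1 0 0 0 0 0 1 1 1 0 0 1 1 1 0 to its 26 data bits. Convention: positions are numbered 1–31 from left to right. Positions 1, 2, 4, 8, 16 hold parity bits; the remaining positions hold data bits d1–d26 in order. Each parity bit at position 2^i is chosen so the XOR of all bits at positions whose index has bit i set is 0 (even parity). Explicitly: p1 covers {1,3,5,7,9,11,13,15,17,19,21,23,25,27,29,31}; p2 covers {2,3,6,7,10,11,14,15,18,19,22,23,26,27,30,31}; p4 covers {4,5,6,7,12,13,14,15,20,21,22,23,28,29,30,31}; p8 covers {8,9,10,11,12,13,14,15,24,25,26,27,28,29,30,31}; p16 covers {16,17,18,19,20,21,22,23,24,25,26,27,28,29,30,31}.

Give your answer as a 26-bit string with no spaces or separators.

00001100100100000111001110

s1 (pos 1,3,5,7,9,11,13,15,17,19,21,23,25,27,29,31): 0⊕0⊕0⊕0⊕1⊕0⊕1⊕0⊕1⊕0⊕0⊕1⊕1⊕0⊕1⊕0 = 0
s2 (pos 2,3,6,7,10,11,14,15,18,19,22,23,26,27,30,31): 1⊕0⊕0⊕0⊕1⊕0⊕0⊕0⊕0⊕0⊕0⊕1⊕0⊕0⊕1⊕0 = 0
s4 (pos 4,5,6,7,12,13,14,15,20,21,22,23,28,29,30,31): 1⊕0⊕0⊕0⊕0⊕1⊕0⊕0⊕0⊕0⊕0⊕1⊕1⊕1⊕1⊕0 = 0
s8 (pos 8,9,10,11,12,13,14,15,24,25,26,27,28,29,30,31): 0⊕1⊕1⊕0⊕0⊕1⊕0⊕0⊕1⊕1⊕0⊕0⊕1⊕1⊕1⊕0 = 0
s16 (pos 16,17,18,19,20,21,22,23,24,25,26,27,28,29,30,31): 1⊕1⊕0⊕0⊕0⊕0⊕0⊕1⊕1⊕1⊕0⊕0⊕1⊕1⊕1⊕0 = 0
Syndrome s16…s1 = 00000 → no error.
Read data bits from positions 3,5,6,7,9,10,11,12,13,14,15,17,18,19,20,21,22,23,24,25,26,27,28,29,30,31: 00001100100100000111001110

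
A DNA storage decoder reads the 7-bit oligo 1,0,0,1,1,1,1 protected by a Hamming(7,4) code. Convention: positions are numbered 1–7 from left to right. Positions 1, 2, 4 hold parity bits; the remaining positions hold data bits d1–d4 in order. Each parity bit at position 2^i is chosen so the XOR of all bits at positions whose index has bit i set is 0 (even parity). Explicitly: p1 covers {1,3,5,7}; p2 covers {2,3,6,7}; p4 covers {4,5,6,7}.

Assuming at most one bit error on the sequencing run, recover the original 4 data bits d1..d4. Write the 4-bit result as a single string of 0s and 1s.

0111

s1 (pos 1,3,5,7): 1⊕0⊕1⊕1 = 1
s2 (pos 2,3,6,7): 0⊕0⊕1⊕1 = 0
s4 (pos 4,5,6,7): 1⊕1⊕1⊕1 = 0
Syndrome s4…s1 = 001 → error at position 1.
Flip position 1: 1001111 → 0001111
Read data bits from positions 3,5,6,7: 0111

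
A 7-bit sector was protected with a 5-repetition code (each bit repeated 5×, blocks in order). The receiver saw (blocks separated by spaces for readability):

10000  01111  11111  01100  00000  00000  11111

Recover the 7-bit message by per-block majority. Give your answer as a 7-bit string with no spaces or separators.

Block 1 (10000): 1 one → 0
Block 2 (01111): 4 ones → 1
Block 3 (11111): 5 ones → 1
Block 4 (01100): 2 ones → 0
Block 5 (00000): 0 ones → 0
Block 6 (00000): 0 ones → 0
Block 7 (11111): 5 ones → 1

0110001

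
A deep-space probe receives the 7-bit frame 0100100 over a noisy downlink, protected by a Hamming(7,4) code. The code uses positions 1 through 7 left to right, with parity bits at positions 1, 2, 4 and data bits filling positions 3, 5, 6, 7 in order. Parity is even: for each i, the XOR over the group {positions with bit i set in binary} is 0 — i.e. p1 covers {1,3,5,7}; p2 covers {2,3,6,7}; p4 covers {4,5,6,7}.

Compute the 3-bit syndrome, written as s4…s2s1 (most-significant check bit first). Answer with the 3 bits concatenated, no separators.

s1 (pos 1,3,5,7): 0⊕0⊕1⊕0 = 1
s2 (pos 2,3,6,7): 1⊕0⊕0⊕0 = 1
s4 (pos 4,5,6,7): 0⊕1⊕0⊕0 = 1
Syndrome s4…s1 = 111 → error at position 7.

111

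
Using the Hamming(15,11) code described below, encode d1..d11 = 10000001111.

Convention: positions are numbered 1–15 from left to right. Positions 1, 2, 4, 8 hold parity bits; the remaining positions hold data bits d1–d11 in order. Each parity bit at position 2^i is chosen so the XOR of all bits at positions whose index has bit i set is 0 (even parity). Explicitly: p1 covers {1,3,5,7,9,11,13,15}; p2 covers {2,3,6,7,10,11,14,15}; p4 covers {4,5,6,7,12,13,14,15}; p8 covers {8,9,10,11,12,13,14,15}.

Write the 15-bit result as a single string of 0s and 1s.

Place data at non-parity positions: p1 p2 1 p4 0 0 0 p8 0 0 0 1 1 1 1
p1 (pos 1,3,5,7,9,11,13,15): XOR of data positions = 1⊕0⊕0⊕0⊕0⊕1⊕1 = 1
p2 (pos 2,3,6,7,10,11,14,15): XOR of data positions = 1⊕0⊕0⊕0⊕0⊕1⊕1 = 1
p4 (pos 4,5,6,7,12,13,14,15): XOR of data positions = 0⊕0⊕0⊕1⊕1⊕1⊕1 = 0
p8 (pos 8,9,10,11,12,13,14,15): XOR of data positions = 0⊕0⊕0⊕1⊕1⊕1⊕1 = 0
Codeword: 111000000001111

111000000001111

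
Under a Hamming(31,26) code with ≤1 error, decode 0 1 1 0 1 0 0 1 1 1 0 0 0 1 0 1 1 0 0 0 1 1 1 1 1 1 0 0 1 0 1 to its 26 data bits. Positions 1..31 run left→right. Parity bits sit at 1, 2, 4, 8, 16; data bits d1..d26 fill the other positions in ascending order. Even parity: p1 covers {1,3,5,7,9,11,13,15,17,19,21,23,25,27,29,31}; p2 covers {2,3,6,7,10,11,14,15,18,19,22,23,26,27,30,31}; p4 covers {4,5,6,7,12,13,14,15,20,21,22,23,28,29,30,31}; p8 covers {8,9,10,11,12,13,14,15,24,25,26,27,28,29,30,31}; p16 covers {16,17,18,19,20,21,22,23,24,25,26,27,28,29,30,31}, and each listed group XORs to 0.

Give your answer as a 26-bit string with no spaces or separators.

s1 (pos 1,3,5,7,9,11,13,15,17,19,21,23,25,27,29,31): 0⊕1⊕1⊕0⊕1⊕0⊕0⊕0⊕1⊕0⊕1⊕1⊕1⊕0⊕1⊕1 = 1
s2 (pos 2,3,6,7,10,11,14,15,18,19,22,23,26,27,30,31): 1⊕1⊕0⊕0⊕1⊕0⊕1⊕0⊕0⊕0⊕1⊕1⊕1⊕0⊕0⊕1 = 0
s4 (pos 4,5,6,7,12,13,14,15,20,21,22,23,28,29,30,31): 0⊕1⊕0⊕0⊕0⊕0⊕1⊕0⊕0⊕1⊕1⊕1⊕0⊕1⊕0⊕1 = 1
s8 (pos 8,9,10,11,12,13,14,15,24,25,26,27,28,29,30,31): 1⊕1⊕1⊕0⊕0⊕0⊕1⊕0⊕1⊕1⊕1⊕0⊕0⊕1⊕0⊕1 = 1
s16 (pos 16,17,18,19,20,21,22,23,24,25,26,27,28,29,30,31): 1⊕1⊕0⊕0⊕0⊕1⊕1⊕1⊕1⊕1⊕1⊕0⊕0⊕1⊕0⊕1 = 0
Syndrome s16…s1 = 01101 → error at position 13.
Flip position 13: 0110100111000101100011111100101 → 0110100111001101100011111100101
Read data bits from positions 3,5,6,7,9,10,11,12,13,14,15,17,18,19,20,21,22,23,24,25,26,27,28,29,30,31: 11001100110100011111100101

11001100110100011111100101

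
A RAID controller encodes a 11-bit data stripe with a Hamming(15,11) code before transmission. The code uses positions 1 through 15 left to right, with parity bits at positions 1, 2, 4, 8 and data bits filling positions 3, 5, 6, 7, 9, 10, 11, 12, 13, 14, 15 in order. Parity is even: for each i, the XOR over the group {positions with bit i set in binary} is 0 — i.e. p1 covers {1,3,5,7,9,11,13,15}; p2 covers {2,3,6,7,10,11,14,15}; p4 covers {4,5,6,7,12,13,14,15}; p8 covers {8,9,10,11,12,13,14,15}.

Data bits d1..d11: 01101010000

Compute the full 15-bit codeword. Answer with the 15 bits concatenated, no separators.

Place data at non-parity positions: p1 p2 0 p4 1 1 0 p8 1 0 1 0 0 0 0
p1 (pos 1,3,5,7,9,11,13,15): XOR of data positions = 0⊕1⊕0⊕1⊕1⊕0⊕0 = 1
p2 (pos 2,3,6,7,10,11,14,15): XOR of data positions = 0⊕1⊕0⊕0⊕1⊕0⊕0 = 0
p4 (pos 4,5,6,7,12,13,14,15): XOR of data positions = 1⊕1⊕0⊕0⊕0⊕0⊕0 = 0
p8 (pos 8,9,10,11,12,13,14,15): XOR of data positions = 1⊕0⊕1⊕0⊕0⊕0⊕0 = 0
Codeword: 100011001010000

100011001010000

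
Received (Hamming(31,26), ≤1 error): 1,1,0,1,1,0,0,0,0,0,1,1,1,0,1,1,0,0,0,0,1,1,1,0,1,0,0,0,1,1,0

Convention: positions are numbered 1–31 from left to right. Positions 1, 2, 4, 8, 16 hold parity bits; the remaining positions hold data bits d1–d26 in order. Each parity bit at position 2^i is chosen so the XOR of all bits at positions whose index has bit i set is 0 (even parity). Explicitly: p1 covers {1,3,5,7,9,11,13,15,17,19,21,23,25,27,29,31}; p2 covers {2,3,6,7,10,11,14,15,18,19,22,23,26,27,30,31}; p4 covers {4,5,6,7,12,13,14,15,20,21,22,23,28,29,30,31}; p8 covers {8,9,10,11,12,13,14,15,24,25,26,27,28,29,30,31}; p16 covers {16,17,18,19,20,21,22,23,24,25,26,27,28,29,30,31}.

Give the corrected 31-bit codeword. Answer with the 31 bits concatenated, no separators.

s1 (pos 1,3,5,7,9,11,13,15,17,19,21,23,25,27,29,31): 1⊕0⊕1⊕0⊕0⊕1⊕1⊕1⊕0⊕0⊕1⊕1⊕1⊕0⊕1⊕0 = 1
s2 (pos 2,3,6,7,10,11,14,15,18,19,22,23,26,27,30,31): 1⊕0⊕0⊕0⊕0⊕1⊕0⊕1⊕0⊕0⊕1⊕1⊕0⊕0⊕1⊕0 = 0
s4 (pos 4,5,6,7,12,13,14,15,20,21,22,23,28,29,30,31): 1⊕1⊕0⊕0⊕1⊕1⊕0⊕1⊕0⊕1⊕1⊕1⊕0⊕1⊕1⊕0 = 0
s8 (pos 8,9,10,11,12,13,14,15,24,25,26,27,28,29,30,31): 0⊕0⊕0⊕1⊕1⊕1⊕0⊕1⊕0⊕1⊕0⊕0⊕0⊕1⊕1⊕0 = 1
s16 (pos 16,17,18,19,20,21,22,23,24,25,26,27,28,29,30,31): 1⊕0⊕0⊕0⊕0⊕1⊕1⊕1⊕0⊕1⊕0⊕0⊕0⊕1⊕1⊕0 = 1
Syndrome s16…s1 = 11001 → error at position 25.
Flip position 25: 1101100000111011000011101000110 → 1101100000111011000011100000110

1101100000111011000011100000110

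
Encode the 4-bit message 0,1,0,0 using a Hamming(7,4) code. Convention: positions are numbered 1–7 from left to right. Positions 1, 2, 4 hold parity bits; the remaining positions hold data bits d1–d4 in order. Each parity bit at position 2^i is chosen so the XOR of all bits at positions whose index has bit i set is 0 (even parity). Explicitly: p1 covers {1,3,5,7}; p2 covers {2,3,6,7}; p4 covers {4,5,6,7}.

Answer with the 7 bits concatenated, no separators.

1001100

Place data at non-parity positions: p1 p2 0 p4 1 0 0
p1 (pos 1,3,5,7): XOR of data positions = 0⊕1⊕0 = 1
p2 (pos 2,3,6,7): XOR of data positions = 0⊕0⊕0 = 0
p4 (pos 4,5,6,7): XOR of data positions = 1⊕0⊕0 = 1
Codeword: 1001100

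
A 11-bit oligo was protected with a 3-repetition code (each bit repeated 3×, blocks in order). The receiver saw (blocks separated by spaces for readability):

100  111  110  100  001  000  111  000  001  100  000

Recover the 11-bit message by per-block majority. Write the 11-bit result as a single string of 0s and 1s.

Block 1 (100): 1 one → 0
Block 2 (111): 3 ones → 1
Block 3 (110): 2 ones → 1
Block 4 (100): 1 one → 0
Block 5 (001): 1 one → 0
Block 6 (000): 0 ones → 0
Block 7 (111): 3 ones → 1
Block 8 (000): 0 ones → 0
Block 9 (001): 1 one → 0
Block 10 (100): 1 one → 0
Block 11 (000): 0 ones → 0

01100010000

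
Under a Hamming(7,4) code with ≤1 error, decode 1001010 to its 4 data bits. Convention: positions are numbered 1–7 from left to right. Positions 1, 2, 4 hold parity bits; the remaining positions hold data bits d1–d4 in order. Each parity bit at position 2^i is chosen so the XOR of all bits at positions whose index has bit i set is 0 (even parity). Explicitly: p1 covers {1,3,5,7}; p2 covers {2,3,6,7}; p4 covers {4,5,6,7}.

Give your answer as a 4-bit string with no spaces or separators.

1010

s1 (pos 1,3,5,7): 1⊕0⊕0⊕0 = 1
s2 (pos 2,3,6,7): 0⊕0⊕1⊕0 = 1
s4 (pos 4,5,6,7): 1⊕0⊕1⊕0 = 0
Syndrome s4…s1 = 011 → error at position 3.
Flip position 3: 1001010 → 1011010
Read data bits from positions 3,5,6,7: 1010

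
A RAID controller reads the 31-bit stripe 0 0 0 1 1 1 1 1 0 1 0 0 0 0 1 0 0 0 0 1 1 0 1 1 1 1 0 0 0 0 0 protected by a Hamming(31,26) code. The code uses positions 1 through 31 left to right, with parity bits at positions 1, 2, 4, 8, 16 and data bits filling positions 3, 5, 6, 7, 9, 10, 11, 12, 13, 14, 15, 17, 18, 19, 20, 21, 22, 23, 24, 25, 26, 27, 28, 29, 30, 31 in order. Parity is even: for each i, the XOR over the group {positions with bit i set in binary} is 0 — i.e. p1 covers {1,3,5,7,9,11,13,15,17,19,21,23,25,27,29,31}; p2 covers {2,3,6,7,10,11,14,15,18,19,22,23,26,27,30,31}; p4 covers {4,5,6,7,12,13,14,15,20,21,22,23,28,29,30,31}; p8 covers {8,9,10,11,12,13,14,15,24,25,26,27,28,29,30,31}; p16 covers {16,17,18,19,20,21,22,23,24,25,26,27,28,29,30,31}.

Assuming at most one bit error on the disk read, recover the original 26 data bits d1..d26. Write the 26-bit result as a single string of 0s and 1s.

01110100001000110111100000

s1 (pos 1,3,5,7,9,11,13,15,17,19,21,23,25,27,29,31): 0⊕0⊕1⊕1⊕0⊕0⊕0⊕1⊕0⊕0⊕1⊕1⊕1⊕0⊕0⊕0 = 0
s2 (pos 2,3,6,7,10,11,14,15,18,19,22,23,26,27,30,31): 0⊕0⊕1⊕1⊕1⊕0⊕0⊕1⊕0⊕0⊕0⊕1⊕1⊕0⊕0⊕0 = 0
s4 (pos 4,5,6,7,12,13,14,15,20,21,22,23,28,29,30,31): 1⊕1⊕1⊕1⊕0⊕0⊕0⊕1⊕1⊕1⊕0⊕1⊕0⊕0⊕0⊕0 = 0
s8 (pos 8,9,10,11,12,13,14,15,24,25,26,27,28,29,30,31): 1⊕0⊕1⊕0⊕0⊕0⊕0⊕1⊕1⊕1⊕1⊕0⊕0⊕0⊕0⊕0 = 0
s16 (pos 16,17,18,19,20,21,22,23,24,25,26,27,28,29,30,31): 0⊕0⊕0⊕0⊕1⊕1⊕0⊕1⊕1⊕1⊕1⊕0⊕0⊕0⊕0⊕0 = 0
Syndrome s16…s1 = 00000 → no error.
Read data bits from positions 3,5,6,7,9,10,11,12,13,14,15,17,18,19,20,21,22,23,24,25,26,27,28,29,30,31: 01110100001000110111100000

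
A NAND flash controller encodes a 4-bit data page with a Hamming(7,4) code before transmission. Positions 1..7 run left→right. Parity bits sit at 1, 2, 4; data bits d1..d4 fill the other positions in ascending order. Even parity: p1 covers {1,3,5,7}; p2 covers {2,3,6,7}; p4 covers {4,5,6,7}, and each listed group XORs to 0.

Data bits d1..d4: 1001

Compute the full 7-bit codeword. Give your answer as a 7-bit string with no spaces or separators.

0011001

Place data at non-parity positions: p1 p2 1 p4 0 0 1
p1 (pos 1,3,5,7): XOR of data positions = 1⊕0⊕1 = 0
p2 (pos 2,3,6,7): XOR of data positions = 1⊕0⊕1 = 0
p4 (pos 4,5,6,7): XOR of data positions = 0⊕0⊕1 = 1
Codeword: 0011001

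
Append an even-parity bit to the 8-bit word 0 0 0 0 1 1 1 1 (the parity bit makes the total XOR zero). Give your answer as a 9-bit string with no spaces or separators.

000011110

XOR of the 8 data bits: 0⊕0⊕0⊕0⊕1⊕1⊕1⊕1 = 0
Parity bit = 0 (so all 9 bits XOR to 0).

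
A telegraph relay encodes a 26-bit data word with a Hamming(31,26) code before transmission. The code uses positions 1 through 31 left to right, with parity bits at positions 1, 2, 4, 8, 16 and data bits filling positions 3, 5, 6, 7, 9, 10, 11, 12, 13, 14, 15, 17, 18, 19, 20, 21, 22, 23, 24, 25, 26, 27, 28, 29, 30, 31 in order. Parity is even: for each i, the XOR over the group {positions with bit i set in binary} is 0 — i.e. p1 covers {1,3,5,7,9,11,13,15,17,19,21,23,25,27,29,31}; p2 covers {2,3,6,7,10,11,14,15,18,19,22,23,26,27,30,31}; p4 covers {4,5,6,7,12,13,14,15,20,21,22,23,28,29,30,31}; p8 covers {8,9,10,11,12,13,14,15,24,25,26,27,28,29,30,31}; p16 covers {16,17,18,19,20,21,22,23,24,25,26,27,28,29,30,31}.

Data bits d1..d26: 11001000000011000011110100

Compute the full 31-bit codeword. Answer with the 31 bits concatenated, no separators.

Place data at non-parity positions: p1 p2 1 p4 1 0 0 p8 1 0 0 0 0 0 0 p16 0 1 1 0 0 0 0 1 1 1 1 0 1 0 0
p1 (pos 1,3,5,7,9,11,13,15,17,19,21,23,25,27,29,31): XOR of data positions = 1⊕1⊕0⊕1⊕0⊕0⊕0⊕0⊕1⊕0⊕0⊕1⊕1⊕1⊕0 = 1
p2 (pos 2,3,6,7,10,11,14,15,18,19,22,23,26,27,30,31): XOR of data positions = 1⊕0⊕0⊕0⊕0⊕0⊕0⊕1⊕1⊕0⊕0⊕1⊕1⊕0⊕0 = 1
p4 (pos 4,5,6,7,12,13,14,15,20,21,22,23,28,29,30,31): XOR of data positions = 1⊕0⊕0⊕0⊕0⊕0⊕0⊕0⊕0⊕0⊕0⊕0⊕1⊕0⊕0 = 0
p8 (pos 8,9,10,11,12,13,14,15,24,25,26,27,28,29,30,31): XOR of data positions = 1⊕0⊕0⊕0⊕0⊕0⊕0⊕1⊕1⊕1⊕1⊕0⊕1⊕0⊕0 = 0
p16 (pos 16,17,18,19,20,21,22,23,24,25,26,27,28,29,30,31): XOR of data positions = 0⊕1⊕1⊕0⊕0⊕0⊕0⊕1⊕1⊕1⊕1⊕0⊕1⊕0⊕0 = 1
Codeword: 1110100010000001011000011110100

1110100010000001011000011110100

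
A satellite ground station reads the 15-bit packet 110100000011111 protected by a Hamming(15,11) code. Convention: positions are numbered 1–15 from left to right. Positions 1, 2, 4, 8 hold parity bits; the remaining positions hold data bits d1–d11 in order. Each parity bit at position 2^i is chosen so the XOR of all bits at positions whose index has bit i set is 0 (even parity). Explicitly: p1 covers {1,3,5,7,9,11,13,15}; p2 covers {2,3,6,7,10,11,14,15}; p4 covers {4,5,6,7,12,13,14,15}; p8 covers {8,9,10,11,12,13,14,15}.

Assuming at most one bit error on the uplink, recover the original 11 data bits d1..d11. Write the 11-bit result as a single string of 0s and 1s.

s1 (pos 1,3,5,7,9,11,13,15): 1⊕0⊕0⊕0⊕0⊕1⊕1⊕1 = 0
s2 (pos 2,3,6,7,10,11,14,15): 1⊕0⊕0⊕0⊕0⊕1⊕1⊕1 = 0
s4 (pos 4,5,6,7,12,13,14,15): 1⊕0⊕0⊕0⊕1⊕1⊕1⊕1 = 1
s8 (pos 8,9,10,11,12,13,14,15): 0⊕0⊕0⊕1⊕1⊕1⊕1⊕1 = 1
Syndrome s8…s1 = 1100 → error at position 12.
Flip position 12: 110100000011111 → 110100000010111
Read data bits from positions 3,5,6,7,9,10,11,12,13,14,15: 00000010111

00000010111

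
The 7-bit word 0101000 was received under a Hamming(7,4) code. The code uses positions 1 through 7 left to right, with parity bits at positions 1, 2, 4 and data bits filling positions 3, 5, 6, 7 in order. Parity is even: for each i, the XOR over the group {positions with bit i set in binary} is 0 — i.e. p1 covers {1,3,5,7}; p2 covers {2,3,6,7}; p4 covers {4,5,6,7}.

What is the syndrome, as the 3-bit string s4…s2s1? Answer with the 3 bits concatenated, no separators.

110

s1 (pos 1,3,5,7): 0⊕0⊕0⊕0 = 0
s2 (pos 2,3,6,7): 1⊕0⊕0⊕0 = 1
s4 (pos 4,5,6,7): 1⊕0⊕0⊕0 = 1
Syndrome s4…s1 = 110 → error at position 6.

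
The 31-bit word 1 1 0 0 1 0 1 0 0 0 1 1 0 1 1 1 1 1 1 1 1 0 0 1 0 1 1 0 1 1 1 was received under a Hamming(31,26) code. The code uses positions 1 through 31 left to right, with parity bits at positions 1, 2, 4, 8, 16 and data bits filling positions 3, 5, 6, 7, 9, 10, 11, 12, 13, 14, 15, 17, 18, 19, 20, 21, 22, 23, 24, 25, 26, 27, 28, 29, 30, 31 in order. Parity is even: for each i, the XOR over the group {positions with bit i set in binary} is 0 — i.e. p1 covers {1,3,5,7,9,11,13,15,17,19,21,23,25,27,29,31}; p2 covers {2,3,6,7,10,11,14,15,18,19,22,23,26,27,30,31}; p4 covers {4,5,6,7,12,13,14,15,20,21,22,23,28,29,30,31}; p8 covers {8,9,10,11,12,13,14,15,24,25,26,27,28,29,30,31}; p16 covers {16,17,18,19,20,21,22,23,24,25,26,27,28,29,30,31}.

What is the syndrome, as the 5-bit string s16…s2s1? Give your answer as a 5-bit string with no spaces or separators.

s1 (pos 1,3,5,7,9,11,13,15,17,19,21,23,25,27,29,31): 1⊕0⊕1⊕1⊕0⊕1⊕0⊕1⊕1⊕1⊕1⊕0⊕0⊕1⊕1⊕1 = 1
s2 (pos 2,3,6,7,10,11,14,15,18,19,22,23,26,27,30,31): 1⊕0⊕0⊕1⊕0⊕1⊕1⊕1⊕1⊕1⊕0⊕0⊕1⊕1⊕1⊕1 = 1
s4 (pos 4,5,6,7,12,13,14,15,20,21,22,23,28,29,30,31): 0⊕1⊕0⊕1⊕1⊕0⊕1⊕1⊕1⊕1⊕0⊕0⊕0⊕1⊕1⊕1 = 0
s8 (pos 8,9,10,11,12,13,14,15,24,25,26,27,28,29,30,31): 0⊕0⊕0⊕1⊕1⊕0⊕1⊕1⊕1⊕0⊕1⊕1⊕0⊕1⊕1⊕1 = 0
s16 (pos 16,17,18,19,20,21,22,23,24,25,26,27,28,29,30,31): 1⊕1⊕1⊕1⊕1⊕1⊕0⊕0⊕1⊕0⊕1⊕1⊕0⊕1⊕1⊕1 = 0
Syndrome s16…s1 = 00011 → error at position 3.

00011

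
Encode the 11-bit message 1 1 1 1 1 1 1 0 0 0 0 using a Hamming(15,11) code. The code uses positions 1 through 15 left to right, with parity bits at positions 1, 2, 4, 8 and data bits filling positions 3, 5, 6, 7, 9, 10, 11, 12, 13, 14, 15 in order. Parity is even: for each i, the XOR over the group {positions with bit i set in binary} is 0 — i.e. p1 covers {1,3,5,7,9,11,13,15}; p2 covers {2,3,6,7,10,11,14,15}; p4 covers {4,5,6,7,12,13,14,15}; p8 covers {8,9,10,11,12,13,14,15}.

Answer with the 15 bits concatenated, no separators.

111111111110000

Place data at non-parity positions: p1 p2 1 p4 1 1 1 p8 1 1 1 0 0 0 0
p1 (pos 1,3,5,7,9,11,13,15): XOR of data positions = 1⊕1⊕1⊕1⊕1⊕0⊕0 = 1
p2 (pos 2,3,6,7,10,11,14,15): XOR of data positions = 1⊕1⊕1⊕1⊕1⊕0⊕0 = 1
p4 (pos 4,5,6,7,12,13,14,15): XOR of data positions = 1⊕1⊕1⊕0⊕0⊕0⊕0 = 1
p8 (pos 8,9,10,11,12,13,14,15): XOR of data positions = 1⊕1⊕1⊕0⊕0⊕0⊕0 = 1
Codeword: 111111111110000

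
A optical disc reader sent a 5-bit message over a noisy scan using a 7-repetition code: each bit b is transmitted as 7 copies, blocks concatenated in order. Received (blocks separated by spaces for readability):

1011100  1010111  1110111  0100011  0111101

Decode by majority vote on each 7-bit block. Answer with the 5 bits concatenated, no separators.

Block 1 (1011100): 4 ones → 1
Block 2 (1010111): 5 ones → 1
Block 3 (1110111): 6 ones → 1
Block 4 (0100011): 3 ones → 0
Block 5 (0111101): 5 ones → 1

11101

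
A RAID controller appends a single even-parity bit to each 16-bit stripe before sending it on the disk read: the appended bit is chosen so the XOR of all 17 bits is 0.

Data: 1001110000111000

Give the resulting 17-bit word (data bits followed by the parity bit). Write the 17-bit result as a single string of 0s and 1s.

XOR of the 16 data bits: 1⊕0⊕0⊕1⊕1⊕1⊕0⊕0⊕0⊕0⊕1⊕1⊕1⊕0⊕0⊕0 = 1
Parity bit = 1 (so all 17 bits XOR to 0).

10011100001110001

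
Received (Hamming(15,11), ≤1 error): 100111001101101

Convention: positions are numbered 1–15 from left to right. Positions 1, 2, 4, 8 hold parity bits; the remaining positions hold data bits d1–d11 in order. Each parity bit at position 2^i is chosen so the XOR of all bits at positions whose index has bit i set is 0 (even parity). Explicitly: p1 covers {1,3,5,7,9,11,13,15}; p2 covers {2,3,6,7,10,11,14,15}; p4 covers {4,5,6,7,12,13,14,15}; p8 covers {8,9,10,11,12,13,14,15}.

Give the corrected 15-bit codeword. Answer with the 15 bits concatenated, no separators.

100111001111101

s1 (pos 1,3,5,7,9,11,13,15): 1⊕0⊕1⊕0⊕1⊕0⊕1⊕1 = 1
s2 (pos 2,3,6,7,10,11,14,15): 0⊕0⊕1⊕0⊕1⊕0⊕0⊕1 = 1
s4 (pos 4,5,6,7,12,13,14,15): 1⊕1⊕1⊕0⊕1⊕1⊕0⊕1 = 0
s8 (pos 8,9,10,11,12,13,14,15): 0⊕1⊕1⊕0⊕1⊕1⊕0⊕1 = 1
Syndrome s8…s1 = 1011 → error at position 11.
Flip position 11: 100111001101101 → 100111001111101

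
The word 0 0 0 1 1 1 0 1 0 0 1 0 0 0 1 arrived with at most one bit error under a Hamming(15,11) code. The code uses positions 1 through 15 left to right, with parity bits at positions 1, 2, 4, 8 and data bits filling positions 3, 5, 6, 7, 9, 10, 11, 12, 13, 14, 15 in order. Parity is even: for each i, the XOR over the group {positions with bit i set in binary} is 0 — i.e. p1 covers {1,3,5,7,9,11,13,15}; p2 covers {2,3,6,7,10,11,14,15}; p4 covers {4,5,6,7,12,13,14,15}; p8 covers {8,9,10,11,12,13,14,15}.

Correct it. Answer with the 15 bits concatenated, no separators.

000111010000001

s1 (pos 1,3,5,7,9,11,13,15): 0⊕0⊕1⊕0⊕0⊕1⊕0⊕1 = 1
s2 (pos 2,3,6,7,10,11,14,15): 0⊕0⊕1⊕0⊕0⊕1⊕0⊕1 = 1
s4 (pos 4,5,6,7,12,13,14,15): 1⊕1⊕1⊕0⊕0⊕0⊕0⊕1 = 0
s8 (pos 8,9,10,11,12,13,14,15): 1⊕0⊕0⊕1⊕0⊕0⊕0⊕1 = 1
Syndrome s8…s1 = 1011 → error at position 11.
Flip position 11: 000111010010001 → 000111010000001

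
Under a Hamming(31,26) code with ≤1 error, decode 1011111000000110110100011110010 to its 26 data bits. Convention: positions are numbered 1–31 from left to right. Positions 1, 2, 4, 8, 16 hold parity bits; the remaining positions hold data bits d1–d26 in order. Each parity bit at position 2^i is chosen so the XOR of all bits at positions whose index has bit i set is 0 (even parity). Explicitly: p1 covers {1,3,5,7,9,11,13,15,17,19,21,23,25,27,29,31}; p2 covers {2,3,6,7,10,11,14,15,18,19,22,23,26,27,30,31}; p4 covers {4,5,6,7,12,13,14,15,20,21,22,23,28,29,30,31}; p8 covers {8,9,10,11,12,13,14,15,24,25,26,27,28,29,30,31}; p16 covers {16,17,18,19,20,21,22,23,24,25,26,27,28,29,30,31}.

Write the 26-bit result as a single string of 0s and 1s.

s1 (pos 1,3,5,7,9,11,13,15,17,19,21,23,25,27,29,31): 1⊕1⊕1⊕1⊕0⊕0⊕0⊕1⊕1⊕0⊕0⊕0⊕1⊕1⊕0⊕0 = 0
s2 (pos 2,3,6,7,10,11,14,15,18,19,22,23,26,27,30,31): 0⊕1⊕1⊕1⊕0⊕0⊕1⊕1⊕1⊕0⊕0⊕0⊕1⊕1⊕1⊕0 = 1
s4 (pos 4,5,6,7,12,13,14,15,20,21,22,23,28,29,30,31): 1⊕1⊕1⊕1⊕0⊕0⊕1⊕1⊕1⊕0⊕0⊕0⊕0⊕0⊕1⊕0 = 0
s8 (pos 8,9,10,11,12,13,14,15,24,25,26,27,28,29,30,31): 0⊕0⊕0⊕0⊕0⊕0⊕1⊕1⊕1⊕1⊕1⊕1⊕0⊕0⊕1⊕0 = 1
s16 (pos 16,17,18,19,20,21,22,23,24,25,26,27,28,29,30,31): 0⊕1⊕1⊕0⊕1⊕0⊕0⊕0⊕1⊕1⊕1⊕1⊕0⊕0⊕1⊕0 = 0
Syndrome s16…s1 = 01010 → error at position 10.
Flip position 10: 1011111000000110110100011110010 → 1011111001000110110100011110010
Read data bits from positions 3,5,6,7,9,10,11,12,13,14,15,17,18,19,20,21,22,23,24,25,26,27,28,29,30,31: 11110100011110100011110010

11110100011110100011110010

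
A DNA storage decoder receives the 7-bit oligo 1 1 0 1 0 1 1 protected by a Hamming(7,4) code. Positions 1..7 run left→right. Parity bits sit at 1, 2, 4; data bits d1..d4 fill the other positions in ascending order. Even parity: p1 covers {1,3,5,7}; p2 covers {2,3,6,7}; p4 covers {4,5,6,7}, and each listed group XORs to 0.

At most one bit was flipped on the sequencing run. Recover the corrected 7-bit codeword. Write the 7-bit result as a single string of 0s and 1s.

s1 (pos 1,3,5,7): 1⊕0⊕0⊕1 = 0
s2 (pos 2,3,6,7): 1⊕0⊕1⊕1 = 1
s4 (pos 4,5,6,7): 1⊕0⊕1⊕1 = 1
Syndrome s4…s1 = 110 → error at position 6.
Flip position 6: 1101011 → 1101001

1101001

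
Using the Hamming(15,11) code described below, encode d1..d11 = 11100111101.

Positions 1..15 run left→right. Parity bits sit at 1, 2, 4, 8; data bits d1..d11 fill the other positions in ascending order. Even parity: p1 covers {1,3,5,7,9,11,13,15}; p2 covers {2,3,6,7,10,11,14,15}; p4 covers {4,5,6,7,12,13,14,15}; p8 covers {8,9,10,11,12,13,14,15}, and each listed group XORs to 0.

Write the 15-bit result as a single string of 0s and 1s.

111111010111101

Place data at non-parity positions: p1 p2 1 p4 1 1 0 p8 0 1 1 1 1 0 1
p1 (pos 1,3,5,7,9,11,13,15): XOR of data positions = 1⊕1⊕0⊕0⊕1⊕1⊕1 = 1
p2 (pos 2,3,6,7,10,11,14,15): XOR of data positions = 1⊕1⊕0⊕1⊕1⊕0⊕1 = 1
p4 (pos 4,5,6,7,12,13,14,15): XOR of data positions = 1⊕1⊕0⊕1⊕1⊕0⊕1 = 1
p8 (pos 8,9,10,11,12,13,14,15): XOR of data positions = 0⊕1⊕1⊕1⊕1⊕0⊕1 = 1
Codeword: 111111010111101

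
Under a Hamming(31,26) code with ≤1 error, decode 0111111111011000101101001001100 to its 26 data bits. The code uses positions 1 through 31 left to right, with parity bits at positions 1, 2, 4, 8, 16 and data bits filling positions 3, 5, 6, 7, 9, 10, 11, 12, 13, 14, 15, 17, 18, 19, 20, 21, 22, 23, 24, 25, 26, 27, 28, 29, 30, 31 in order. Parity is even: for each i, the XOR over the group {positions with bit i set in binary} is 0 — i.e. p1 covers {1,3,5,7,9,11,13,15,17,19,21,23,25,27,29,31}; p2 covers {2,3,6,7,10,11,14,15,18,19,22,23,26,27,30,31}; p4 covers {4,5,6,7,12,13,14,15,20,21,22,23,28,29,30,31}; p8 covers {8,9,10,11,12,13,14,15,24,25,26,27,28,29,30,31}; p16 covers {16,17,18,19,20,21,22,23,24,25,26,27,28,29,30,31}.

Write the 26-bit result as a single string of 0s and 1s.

s1 (pos 1,3,5,7,9,11,13,15,17,19,21,23,25,27,29,31): 0⊕1⊕1⊕1⊕1⊕0⊕1⊕0⊕1⊕1⊕0⊕0⊕1⊕0⊕1⊕0 = 1
s2 (pos 2,3,6,7,10,11,14,15,18,19,22,23,26,27,30,31): 1⊕1⊕1⊕1⊕1⊕0⊕0⊕0⊕0⊕1⊕1⊕0⊕0⊕0⊕0⊕0 = 1
s4 (pos 4,5,6,7,12,13,14,15,20,21,22,23,28,29,30,31): 1⊕1⊕1⊕1⊕1⊕1⊕0⊕0⊕1⊕0⊕1⊕0⊕1⊕1⊕0⊕0 = 0
s8 (pos 8,9,10,11,12,13,14,15,24,25,26,27,28,29,30,31): 1⊕1⊕1⊕0⊕1⊕1⊕0⊕0⊕0⊕1⊕0⊕0⊕1⊕1⊕0⊕0 = 0
s16 (pos 16,17,18,19,20,21,22,23,24,25,26,27,28,29,30,31): 0⊕1⊕0⊕1⊕1⊕0⊕1⊕0⊕0⊕1⊕0⊕0⊕1⊕1⊕0⊕0 = 1
Syndrome s16…s1 = 10011 → error at position 19.
Flip position 19: 0111111111011000101101001001100 → 0111111111011000100101001001100
Read data bits from positions 3,5,6,7,9,10,11,12,13,14,15,17,18,19,20,21,22,23,24,25,26,27,28,29,30,31: 11111101100100101001001100

11111101100100101001001100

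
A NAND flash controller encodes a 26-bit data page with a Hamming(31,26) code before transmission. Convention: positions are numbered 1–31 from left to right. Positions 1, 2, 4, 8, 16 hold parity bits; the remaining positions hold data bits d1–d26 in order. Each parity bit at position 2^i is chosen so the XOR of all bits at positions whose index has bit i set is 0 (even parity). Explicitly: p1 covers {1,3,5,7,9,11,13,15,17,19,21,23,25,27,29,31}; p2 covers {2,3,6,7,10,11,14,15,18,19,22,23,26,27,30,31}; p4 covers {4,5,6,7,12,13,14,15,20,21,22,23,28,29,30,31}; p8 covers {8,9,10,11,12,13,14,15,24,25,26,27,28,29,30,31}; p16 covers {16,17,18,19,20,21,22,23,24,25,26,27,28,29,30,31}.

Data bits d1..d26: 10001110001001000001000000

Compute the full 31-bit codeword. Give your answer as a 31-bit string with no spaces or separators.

0111000111100010001000001000000

Place data at non-parity positions: p1 p2 1 p4 0 0 0 p8 1 1 1 0 0 0 1 p16 0 0 1 0 0 0 0 0 1 0 0 0 0 0 0
p1 (pos 1,3,5,7,9,11,13,15,17,19,21,23,25,27,29,31): XOR of data positions = 1⊕0⊕0⊕1⊕1⊕0⊕1⊕0⊕1⊕0⊕0⊕1⊕0⊕0⊕0 = 0
p2 (pos 2,3,6,7,10,11,14,15,18,19,22,23,26,27,30,31): XOR of data positions = 1⊕0⊕0⊕1⊕1⊕0⊕1⊕0⊕1⊕0⊕0⊕0⊕0⊕0⊕0 = 1
p4 (pos 4,5,6,7,12,13,14,15,20,21,22,23,28,29,30,31): XOR of data positions = 0⊕0⊕0⊕0⊕0⊕0⊕1⊕0⊕0⊕0⊕0⊕0⊕0⊕0⊕0 = 1
p8 (pos 8,9,10,11,12,13,14,15,24,25,26,27,28,29,30,31): XOR of data positions = 1⊕1⊕1⊕0⊕0⊕0⊕1⊕0⊕1⊕0⊕0⊕0⊕0⊕0⊕0 = 1
p16 (pos 16,17,18,19,20,21,22,23,24,25,26,27,28,29,30,31): XOR of data positions = 0⊕0⊕1⊕0⊕0⊕0⊕0⊕0⊕1⊕0⊕0⊕0⊕0⊕0⊕0 = 0
Codeword: 0111000111100010001000001000000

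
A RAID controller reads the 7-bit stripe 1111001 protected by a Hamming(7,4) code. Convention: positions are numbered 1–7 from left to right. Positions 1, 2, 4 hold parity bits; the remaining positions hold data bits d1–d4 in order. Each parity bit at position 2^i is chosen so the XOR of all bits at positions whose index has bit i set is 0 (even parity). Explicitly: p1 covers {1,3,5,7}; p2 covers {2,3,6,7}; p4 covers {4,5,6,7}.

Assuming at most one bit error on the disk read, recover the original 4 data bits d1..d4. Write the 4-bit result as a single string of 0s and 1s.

0001

s1 (pos 1,3,5,7): 1⊕1⊕0⊕1 = 1
s2 (pos 2,3,6,7): 1⊕1⊕0⊕1 = 1
s4 (pos 4,5,6,7): 1⊕0⊕0⊕1 = 0
Syndrome s4…s1 = 011 → error at position 3.
Flip position 3: 1111001 → 1101001
Read data bits from positions 3,5,6,7: 0001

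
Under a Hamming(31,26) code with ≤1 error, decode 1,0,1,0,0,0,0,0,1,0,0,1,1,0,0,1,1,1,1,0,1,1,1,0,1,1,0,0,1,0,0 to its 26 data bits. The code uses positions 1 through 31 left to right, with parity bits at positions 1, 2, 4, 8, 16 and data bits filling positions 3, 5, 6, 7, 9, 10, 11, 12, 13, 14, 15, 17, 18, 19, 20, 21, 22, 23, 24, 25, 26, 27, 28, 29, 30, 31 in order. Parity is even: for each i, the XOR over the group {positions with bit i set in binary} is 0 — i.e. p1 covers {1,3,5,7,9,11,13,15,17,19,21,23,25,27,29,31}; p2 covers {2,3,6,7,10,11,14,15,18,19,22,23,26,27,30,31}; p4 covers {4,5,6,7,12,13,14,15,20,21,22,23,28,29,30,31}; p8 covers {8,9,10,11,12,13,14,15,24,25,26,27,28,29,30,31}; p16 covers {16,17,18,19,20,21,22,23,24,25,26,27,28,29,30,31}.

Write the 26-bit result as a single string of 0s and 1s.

10001001100111011101100100

s1 (pos 1,3,5,7,9,11,13,15,17,19,21,23,25,27,29,31): 1⊕1⊕0⊕0⊕1⊕0⊕1⊕0⊕1⊕1⊕1⊕1⊕1⊕0⊕1⊕0 = 0
s2 (pos 2,3,6,7,10,11,14,15,18,19,22,23,26,27,30,31): 0⊕1⊕0⊕0⊕0⊕0⊕0⊕0⊕1⊕1⊕1⊕1⊕1⊕0⊕0⊕0 = 0
s4 (pos 4,5,6,7,12,13,14,15,20,21,22,23,28,29,30,31): 0⊕0⊕0⊕0⊕1⊕1⊕0⊕0⊕0⊕1⊕1⊕1⊕0⊕1⊕0⊕0 = 0
s8 (pos 8,9,10,11,12,13,14,15,24,25,26,27,28,29,30,31): 0⊕1⊕0⊕0⊕1⊕1⊕0⊕0⊕0⊕1⊕1⊕0⊕0⊕1⊕0⊕0 = 0
s16 (pos 16,17,18,19,20,21,22,23,24,25,26,27,28,29,30,31): 1⊕1⊕1⊕1⊕0⊕1⊕1⊕1⊕0⊕1⊕1⊕0⊕0⊕1⊕0⊕0 = 0
Syndrome s16…s1 = 00000 → no error.
Read data bits from positions 3,5,6,7,9,10,11,12,13,14,15,17,18,19,20,21,22,23,24,25,26,27,28,29,30,31: 10001001100111011101100100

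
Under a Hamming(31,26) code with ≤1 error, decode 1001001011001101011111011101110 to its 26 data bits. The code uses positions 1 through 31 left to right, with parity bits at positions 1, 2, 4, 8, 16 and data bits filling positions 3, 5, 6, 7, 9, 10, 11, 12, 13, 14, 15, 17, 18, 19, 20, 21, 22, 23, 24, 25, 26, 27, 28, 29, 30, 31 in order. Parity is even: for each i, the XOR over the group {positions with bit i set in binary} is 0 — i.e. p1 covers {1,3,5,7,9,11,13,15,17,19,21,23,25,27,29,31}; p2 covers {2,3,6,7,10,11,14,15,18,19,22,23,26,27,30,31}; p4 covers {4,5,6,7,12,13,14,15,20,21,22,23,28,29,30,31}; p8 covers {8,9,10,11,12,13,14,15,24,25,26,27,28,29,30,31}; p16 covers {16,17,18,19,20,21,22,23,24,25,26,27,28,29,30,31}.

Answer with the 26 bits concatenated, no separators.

00011100110011111011101110

s1 (pos 1,3,5,7,9,11,13,15,17,19,21,23,25,27,29,31): 1⊕0⊕0⊕1⊕1⊕0⊕1⊕0⊕0⊕1⊕1⊕0⊕1⊕0⊕1⊕0 = 0
s2 (pos 2,3,6,7,10,11,14,15,18,19,22,23,26,27,30,31): 0⊕0⊕0⊕1⊕1⊕0⊕1⊕0⊕1⊕1⊕1⊕0⊕1⊕0⊕1⊕0 = 0
s4 (pos 4,5,6,7,12,13,14,15,20,21,22,23,28,29,30,31): 1⊕0⊕0⊕1⊕0⊕1⊕1⊕0⊕1⊕1⊕1⊕0⊕1⊕1⊕1⊕0 = 0
s8 (pos 8,9,10,11,12,13,14,15,24,25,26,27,28,29,30,31): 0⊕1⊕1⊕0⊕0⊕1⊕1⊕0⊕1⊕1⊕1⊕0⊕1⊕1⊕1⊕0 = 0
s16 (pos 16,17,18,19,20,21,22,23,24,25,26,27,28,29,30,31): 1⊕0⊕1⊕1⊕1⊕1⊕1⊕0⊕1⊕1⊕1⊕0⊕1⊕1⊕1⊕0 = 0
Syndrome s16…s1 = 00000 → no error.
Read data bits from positions 3,5,6,7,9,10,11,12,13,14,15,17,18,19,20,21,22,23,24,25,26,27,28,29,30,31: 00011100110011111011101110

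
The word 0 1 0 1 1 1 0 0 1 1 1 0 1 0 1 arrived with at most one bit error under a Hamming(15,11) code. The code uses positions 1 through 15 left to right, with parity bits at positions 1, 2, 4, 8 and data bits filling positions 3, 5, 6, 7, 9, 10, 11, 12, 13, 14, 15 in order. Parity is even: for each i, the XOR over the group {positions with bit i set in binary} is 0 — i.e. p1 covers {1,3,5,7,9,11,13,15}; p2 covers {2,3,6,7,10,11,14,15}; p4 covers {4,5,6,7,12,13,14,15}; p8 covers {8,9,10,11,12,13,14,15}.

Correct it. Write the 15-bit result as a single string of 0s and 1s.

s1 (pos 1,3,5,7,9,11,13,15): 0⊕0⊕1⊕0⊕1⊕1⊕1⊕1 = 1
s2 (pos 2,3,6,7,10,11,14,15): 1⊕0⊕1⊕0⊕1⊕1⊕0⊕1 = 1
s4 (pos 4,5,6,7,12,13,14,15): 1⊕1⊕1⊕0⊕0⊕1⊕0⊕1 = 1
s8 (pos 8,9,10,11,12,13,14,15): 0⊕1⊕1⊕1⊕0⊕1⊕0⊕1 = 1
Syndrome s8…s1 = 1111 → error at position 15.
Flip position 15: 010111001110101 → 010111001110100

010111001110100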